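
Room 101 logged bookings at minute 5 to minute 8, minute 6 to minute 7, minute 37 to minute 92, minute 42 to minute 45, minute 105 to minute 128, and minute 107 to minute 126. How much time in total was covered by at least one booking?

81 minutes

Merged: minute 5 to minute 8, minute 37 to minute 92, minute 105 to minute 128.
Lengths: 3 minutes + 55 minutes + 23 minutes = 81 minutes.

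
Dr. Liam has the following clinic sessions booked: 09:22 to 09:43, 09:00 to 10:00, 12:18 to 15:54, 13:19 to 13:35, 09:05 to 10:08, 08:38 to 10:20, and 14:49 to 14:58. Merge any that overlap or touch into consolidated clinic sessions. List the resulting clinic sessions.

Sort by start: 08:38–10:20, 09:00–10:00, 09:05–10:08, 09:22–09:43, 12:18–15:54, 13:19–13:35, 14:49–14:58.
09:00–10:00 overlaps/touches 08:38–10:20 → extend to 08:38–10:20.
09:05–10:08 overlaps/touches 08:38–10:20 → extend to 08:38–10:20.
09:22–09:43 overlaps/touches 08:38–10:20 → extend to 08:38–10:20.
12:18–15:54 is disjoint → start new block.
13:19–13:35 overlaps/touches 12:18–15:54 → extend to 12:18–15:54.
14:49–14:58 overlaps/touches 12:18–15:54 → extend to 12:18–15:54.

08:38–10:20, 12:18–15:54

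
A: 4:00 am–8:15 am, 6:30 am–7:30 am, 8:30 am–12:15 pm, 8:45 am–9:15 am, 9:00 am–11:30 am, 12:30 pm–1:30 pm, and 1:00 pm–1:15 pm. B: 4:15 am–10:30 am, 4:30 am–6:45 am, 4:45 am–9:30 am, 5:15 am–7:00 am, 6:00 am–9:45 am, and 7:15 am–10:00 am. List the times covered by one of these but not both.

Merge the first list: 4:00 am–8:15 am, 8:30 am–12:15 pm, 12:30 pm–1:30 pm.
Merge the second list: 4:15 am–10:30 am.
A but not B: 4:00 am–4:15 am, 10:30 am–12:15 pm, 12:30 pm–1:30 pm.
B but not A: 8:15 am–8:30 am.
Combining gives A △ B.

4:00 am–4:15 am, 8:15 am–8:30 am, 10:30 am–12:15 pm, 12:30 pm–1:30 pm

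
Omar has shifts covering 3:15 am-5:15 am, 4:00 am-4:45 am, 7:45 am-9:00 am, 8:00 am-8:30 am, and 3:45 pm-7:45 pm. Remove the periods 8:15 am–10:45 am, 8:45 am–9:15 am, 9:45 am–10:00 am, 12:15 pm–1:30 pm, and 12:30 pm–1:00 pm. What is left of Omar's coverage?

Merge the first list: 3:15 am-5:15 am, 7:45 am-9:00 am, 3:45 pm-7:45 pm.
Merge the second list: 8:15 am-10:45 am, 12:15 pm-1:30 pm.
3:15 am-5:15 am is untouched.
7:45 am-9:00 am with B removed leaves 7:45 am-8:15 am.
3:45 pm-7:45 pm is untouched.

3:15 am-5:15 am, 7:45 am-8:15 am, 3:45 pm-7:45 pm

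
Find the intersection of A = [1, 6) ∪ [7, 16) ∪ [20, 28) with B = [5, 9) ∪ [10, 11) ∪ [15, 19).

[1, 6) overlaps B on [5, 6).
[7, 16) overlaps B on [7, 9), [10, 11), [15, 16).
[20, 28) falls entirely outside B.

[5, 6) ∪ [7, 9) ∪ [10, 11) ∪ [15, 16)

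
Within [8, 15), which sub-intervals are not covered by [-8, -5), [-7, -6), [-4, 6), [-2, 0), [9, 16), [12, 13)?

The merged coverage is [-8, -5), [-4, 6), [9, 16).
Uncovered inside [8, 15): [8, 9).

[8, 9)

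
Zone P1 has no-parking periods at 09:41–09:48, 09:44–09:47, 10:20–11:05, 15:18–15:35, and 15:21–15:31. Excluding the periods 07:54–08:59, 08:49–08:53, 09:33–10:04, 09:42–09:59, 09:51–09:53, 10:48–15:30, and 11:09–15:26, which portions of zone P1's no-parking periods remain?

Merge the first list: 09:41–09:48, 10:20–11:05, 15:18–15:35.
Merge the second list: 07:54–08:59, 09:33–10:04, 10:48–15:30.
09:41–09:48: fully covered by B → removed.
10:20–11:05 minus B → 10:20–10:48.
15:18–15:35 minus B → 15:30–15:35.

10:20–10:48, 15:30–15:35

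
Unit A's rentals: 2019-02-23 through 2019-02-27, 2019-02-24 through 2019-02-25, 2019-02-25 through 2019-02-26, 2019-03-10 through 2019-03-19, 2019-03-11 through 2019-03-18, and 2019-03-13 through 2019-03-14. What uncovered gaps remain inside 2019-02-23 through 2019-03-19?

After merging, the occupied span is 2019-02-23 through 2019-02-27, 2019-03-10 through 2019-03-19.
Gaps within 2019-02-23 through 2019-03-19: 2019-02-28 through 2019-03-09.

2019-02-28 through 2019-03-09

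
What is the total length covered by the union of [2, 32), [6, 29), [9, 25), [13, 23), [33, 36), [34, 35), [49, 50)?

34

Merged: [2, 32), [33, 36), [49, 50).
Lengths: 30 + 3 + 1 = 34.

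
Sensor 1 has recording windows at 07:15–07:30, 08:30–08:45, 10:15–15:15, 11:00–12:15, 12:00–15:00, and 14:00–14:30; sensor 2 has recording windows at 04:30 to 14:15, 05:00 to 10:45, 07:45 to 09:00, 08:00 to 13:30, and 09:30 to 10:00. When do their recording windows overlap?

Merge the first list: 07:15–07:30, 08:30–08:45, 10:15–15:15.
Merge the second list: 04:30–14:15.
07:15–07:30 overlaps B on 07:15–07:30.
08:30–08:45 overlaps B on 08:30–08:45.
10:15–15:15 overlaps B on 10:15–14:15.

07:15–07:30, 08:30–08:45, 10:15–14:15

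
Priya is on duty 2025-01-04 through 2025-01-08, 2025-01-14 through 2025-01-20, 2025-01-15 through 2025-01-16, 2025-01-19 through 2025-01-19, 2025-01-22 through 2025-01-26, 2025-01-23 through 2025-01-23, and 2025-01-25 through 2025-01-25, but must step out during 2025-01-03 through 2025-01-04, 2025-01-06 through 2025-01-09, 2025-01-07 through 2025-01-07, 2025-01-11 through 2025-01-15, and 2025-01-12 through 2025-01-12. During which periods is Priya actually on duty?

2025-01-05 through 2025-01-05, 2025-01-16 through 2025-01-20, 2025-01-22 through 2025-01-26

A, merged: 2025-01-04 through 2025-01-08, 2025-01-14 through 2025-01-20, 2025-01-22 through 2025-01-26.
B, merged: 2025-01-03 through 2025-01-04, 2025-01-06 through 2025-01-09, 2025-01-11 through 2025-01-15.
2025-01-04 through 2025-01-08 with B removed leaves 2025-01-05 through 2025-01-05.
2025-01-14 through 2025-01-20 with B removed leaves 2025-01-16 through 2025-01-20.
2025-01-22 through 2025-01-26 is untouched.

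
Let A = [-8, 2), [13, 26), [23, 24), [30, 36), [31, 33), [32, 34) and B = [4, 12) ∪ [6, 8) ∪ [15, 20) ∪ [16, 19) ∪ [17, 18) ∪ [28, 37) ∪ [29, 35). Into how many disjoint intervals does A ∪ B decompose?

4

First set merges to [-8, 2), [13, 26), [30, 36).
Second set merges to [4, 12), [15, 20), [28, 37).
A ∪ B = [-8, 2), [4, 12), [13, 26), [28, 37).
That is 4 disjoint pieces.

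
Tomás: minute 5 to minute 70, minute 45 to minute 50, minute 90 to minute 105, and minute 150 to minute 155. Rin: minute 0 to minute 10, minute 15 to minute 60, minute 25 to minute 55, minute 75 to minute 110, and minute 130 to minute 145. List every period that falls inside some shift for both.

minute 5 to minute 10, minute 15 to minute 60, minute 90 to minute 105

A, merged: minute 5 to minute 70, minute 90 to minute 105, minute 150 to minute 155.
B, merged: minute 0 to minute 10, minute 15 to minute 60, minute 75 to minute 110, minute 130 to minute 145.
minute 5 to minute 70 meets the second set on minute 5 to minute 10, minute 15 to minute 60.
minute 90 to minute 105 meets the second set on minute 90 to minute 105.
minute 150 to minute 155: no overlap with the second set.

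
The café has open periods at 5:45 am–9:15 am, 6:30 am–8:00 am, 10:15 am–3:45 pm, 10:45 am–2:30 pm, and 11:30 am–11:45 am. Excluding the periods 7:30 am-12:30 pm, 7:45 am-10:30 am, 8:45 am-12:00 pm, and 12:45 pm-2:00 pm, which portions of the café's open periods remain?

Merge the first list: 5:45 am-9:15 am, 10:15 am-3:45 pm.
Merge the second list: 7:30 am-12:30 pm, 12:45 pm-2:00 pm.
5:45 am-9:15 am \ B = 5:45 am-7:30 am.
10:15 am-3:45 pm \ B = 12:30 pm-12:45 pm, 2:00 pm-3:45 pm.

5:45 am-7:30 am, 12:30 pm-12:45 pm, 2:00 pm-3:45 pm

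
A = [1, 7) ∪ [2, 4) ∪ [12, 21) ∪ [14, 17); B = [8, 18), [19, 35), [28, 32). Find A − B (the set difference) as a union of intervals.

A, merged: [1, 7), [12, 21).
B, merged: [8, 18), [19, 35).
[1, 7) is untouched.
[12, 21) with B removed leaves [18, 19).

[1, 7) ∪ [18, 19)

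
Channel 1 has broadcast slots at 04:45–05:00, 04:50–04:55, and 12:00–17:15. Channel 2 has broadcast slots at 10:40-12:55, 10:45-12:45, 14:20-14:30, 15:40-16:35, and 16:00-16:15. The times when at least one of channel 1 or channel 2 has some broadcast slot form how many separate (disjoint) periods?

A, merged: 04:45–05:00, 12:00–17:15.
B, merged: 10:40–12:55, 14:20–14:30, 15:40–16:35.
A ∪ B = 04:45–05:00, 10:40–17:15.
That is 2 disjoint pieces.

2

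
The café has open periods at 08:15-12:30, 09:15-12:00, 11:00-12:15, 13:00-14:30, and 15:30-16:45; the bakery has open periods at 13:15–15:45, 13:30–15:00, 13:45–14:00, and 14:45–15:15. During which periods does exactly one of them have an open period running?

08:15–12:30, 13:00–13:15, 14:30–15:30, 15:45–16:45

First set merges to 08:15–12:30, 13:00–14:30, 15:30–16:45.
Second set merges to 13:15–15:45.
Only in the first: 08:15–12:30, 13:00–13:15, 15:45–16:45.
Only in the second: 14:30–15:30.
Together these are the periods covered by exactly one.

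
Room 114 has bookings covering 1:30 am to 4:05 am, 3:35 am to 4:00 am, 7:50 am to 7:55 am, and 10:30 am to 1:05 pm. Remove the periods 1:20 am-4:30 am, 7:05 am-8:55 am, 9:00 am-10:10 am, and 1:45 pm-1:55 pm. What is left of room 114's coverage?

10:30 am–1:05 pm

First set merges to 1:30 am–4:05 am, 7:50 am–7:55 am, 10:30 am–1:05 pm.
1:30 am–4:05 am: fully covered by B → removed.
7:50 am–7:55 am: fully covered by B → removed.
10:30 am–1:05 pm: no B overlap → unchanged.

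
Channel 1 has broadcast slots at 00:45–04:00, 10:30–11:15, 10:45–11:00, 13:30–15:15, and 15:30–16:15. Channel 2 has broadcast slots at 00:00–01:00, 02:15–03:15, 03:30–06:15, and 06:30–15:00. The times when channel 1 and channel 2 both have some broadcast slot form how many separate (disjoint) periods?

5

Merge the first list: 00:45-04:00, 10:30-11:15, 13:30-15:15, 15:30-16:15.
A ∩ B = 00:45-01:00, 02:15-03:15, 03:30-04:00, 10:30-11:15, 13:30-15:00.
That is 5 disjoint pieces.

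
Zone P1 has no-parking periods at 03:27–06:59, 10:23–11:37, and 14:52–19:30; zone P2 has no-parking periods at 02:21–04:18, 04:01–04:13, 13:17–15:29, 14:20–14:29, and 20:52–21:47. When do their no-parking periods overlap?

Merge the second list: 02:21–04:18, 13:17–15:29, 20:52–21:47.
03:27–06:59 ∩ B → 03:27–04:18.
10:23–11:37 meets no B interval.
14:52–19:30 ∩ B → 14:52–15:29.

03:27–04:18, 14:52–15:29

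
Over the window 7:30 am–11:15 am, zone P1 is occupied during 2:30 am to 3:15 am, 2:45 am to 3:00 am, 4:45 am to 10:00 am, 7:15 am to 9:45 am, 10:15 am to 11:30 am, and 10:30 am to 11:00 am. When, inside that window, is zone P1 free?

Covered (merged): 2:30 am–3:15 am, 4:45 am–10:00 am, 10:15 am–11:30 am.
Complement within 7:30 am–11:15 am: 10:00 am–10:15 am.

10:00 am–10:15 am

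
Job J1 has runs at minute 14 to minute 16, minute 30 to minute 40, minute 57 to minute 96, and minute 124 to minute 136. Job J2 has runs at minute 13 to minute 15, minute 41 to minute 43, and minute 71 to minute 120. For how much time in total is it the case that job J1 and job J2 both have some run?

A ∩ B = minute 14 to minute 15, minute 71 to minute 96.
Total: 1 minute + 25 minutes = 26 minutes.

26 minutes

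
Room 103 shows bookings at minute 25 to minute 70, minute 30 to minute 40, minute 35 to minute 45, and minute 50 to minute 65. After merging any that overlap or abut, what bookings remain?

minute 30 to minute 40 overlaps/touches minute 25 to minute 70 → extend to minute 25 to minute 70.
minute 35 to minute 45 overlaps/touches minute 25 to minute 70 → extend to minute 25 to minute 70.
minute 50 to minute 65 overlaps/touches minute 25 to minute 70 → extend to minute 25 to minute 70.

minute 25 to minute 70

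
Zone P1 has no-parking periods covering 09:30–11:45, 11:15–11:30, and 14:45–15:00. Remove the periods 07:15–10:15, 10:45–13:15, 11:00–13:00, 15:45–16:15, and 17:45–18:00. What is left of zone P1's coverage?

10:15–10:45, 14:45–15:00

First set merges to 09:30–11:45, 14:45–15:00.
Second set merges to 07:15–10:15, 10:45–13:15, 15:45–16:15, 17:45–18:00.
09:30–11:45 with B removed leaves 10:15–10:45.
14:45–15:00 is untouched.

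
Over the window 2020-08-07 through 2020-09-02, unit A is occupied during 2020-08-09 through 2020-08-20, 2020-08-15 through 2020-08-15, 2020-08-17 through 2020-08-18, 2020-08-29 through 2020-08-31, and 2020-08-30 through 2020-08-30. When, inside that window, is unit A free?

The merged coverage is 2020-08-09 through 2020-08-20, 2020-08-29 through 2020-08-31.
Gaps within 2020-08-07 through 2020-09-02: 2020-08-07 through 2020-08-08, 2020-08-21 through 2020-08-28, 2020-09-01 through 2020-09-02.

2020-08-07 through 2020-08-08, 2020-08-21 through 2020-08-28, 2020-09-01 through 2020-09-02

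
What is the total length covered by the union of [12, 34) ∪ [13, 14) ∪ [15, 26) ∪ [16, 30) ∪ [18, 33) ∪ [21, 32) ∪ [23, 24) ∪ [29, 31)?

22

Merged: [12, 34).
Length: 22.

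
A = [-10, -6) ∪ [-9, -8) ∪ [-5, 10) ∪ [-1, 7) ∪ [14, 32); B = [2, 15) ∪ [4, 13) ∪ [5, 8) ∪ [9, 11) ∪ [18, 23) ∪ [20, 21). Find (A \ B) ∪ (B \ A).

[-10, -6) ∪ [-5, 2) ∪ [10, 14) ∪ [15, 18) ∪ [23, 32)

Merge the first list: [-10, -6), [-5, 10), [14, 32).
Merge the second list: [2, 15), [18, 23).
Only in the first: [-10, -6), [-5, 2), [15, 18), [23, 32).
Only in the second: [10, 14).
Together these are the periods covered by exactly one.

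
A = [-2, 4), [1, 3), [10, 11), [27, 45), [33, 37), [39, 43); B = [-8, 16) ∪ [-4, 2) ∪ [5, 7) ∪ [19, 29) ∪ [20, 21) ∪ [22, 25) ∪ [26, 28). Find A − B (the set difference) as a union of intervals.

A, merged: [-2, 4), [10, 11), [27, 45).
B, merged: [-8, 16), [19, 29).
[-2, 4): entirely removed.
[10, 11): entirely removed.
[27, 45) \ B = [29, 45).

[29, 45)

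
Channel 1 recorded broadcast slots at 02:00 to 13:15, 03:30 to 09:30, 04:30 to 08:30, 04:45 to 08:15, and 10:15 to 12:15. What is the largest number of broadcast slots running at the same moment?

4

At 04:45, 4 of the intervals are simultaneously active.
No point has more.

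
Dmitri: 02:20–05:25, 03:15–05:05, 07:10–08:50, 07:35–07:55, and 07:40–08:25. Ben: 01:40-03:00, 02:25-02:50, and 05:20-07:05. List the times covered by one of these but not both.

01:40–02:20, 03:00–05:20, 05:25–07:05, 07:10–08:50

A, merged: 02:20–05:25, 07:10–08:50.
B, merged: 01:40–03:00, 05:20–07:05.
Only in the first: 03:00–05:20, 07:10–08:50.
Only in the second: 01:40–02:20, 05:25–07:05.
Together these are the periods covered by exactly one.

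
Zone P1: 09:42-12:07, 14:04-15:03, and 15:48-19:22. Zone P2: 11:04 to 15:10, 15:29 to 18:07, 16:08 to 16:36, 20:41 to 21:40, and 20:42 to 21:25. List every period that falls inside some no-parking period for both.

B, merged: 11:04-15:10, 15:29-18:07, 20:41-21:40.
09:42-12:07 meets the second set on 11:04-12:07.
14:04-15:03 meets the second set on 14:04-15:03.
15:48-19:22 meets the second set on 15:48-18:07.

11:04-12:07, 14:04-15:03, 15:48-18:07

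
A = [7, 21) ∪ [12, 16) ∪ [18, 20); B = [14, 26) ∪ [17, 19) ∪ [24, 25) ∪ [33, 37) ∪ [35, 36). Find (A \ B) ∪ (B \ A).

[7, 14) ∪ [21, 26) ∪ [33, 37)

Merge the first list: [7, 21).
Merge the second list: [14, 26), [33, 37).
A but not B: [7, 14).
B but not A: [21, 26), [33, 37).
Combining gives A △ B.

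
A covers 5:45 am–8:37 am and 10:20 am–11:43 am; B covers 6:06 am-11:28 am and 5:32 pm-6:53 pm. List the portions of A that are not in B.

5:45 am-6:06 am, 11:28 am-11:43 am

5:45 am-8:37 am minus B → 5:45 am-6:06 am.
10:20 am-11:43 am minus B → 11:28 am-11:43 am.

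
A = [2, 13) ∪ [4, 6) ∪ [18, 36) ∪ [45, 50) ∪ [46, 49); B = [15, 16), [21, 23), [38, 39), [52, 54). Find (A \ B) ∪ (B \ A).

[2, 13) ∪ [15, 16) ∪ [18, 21) ∪ [23, 36) ∪ [38, 39) ∪ [45, 50) ∪ [52, 54)

A, merged: [2, 13), [18, 36), [45, 50).
A but not B: [2, 13), [18, 21), [23, 36), [45, 50).
B but not A: [15, 16), [38, 39), [52, 54).
Combining gives A △ B.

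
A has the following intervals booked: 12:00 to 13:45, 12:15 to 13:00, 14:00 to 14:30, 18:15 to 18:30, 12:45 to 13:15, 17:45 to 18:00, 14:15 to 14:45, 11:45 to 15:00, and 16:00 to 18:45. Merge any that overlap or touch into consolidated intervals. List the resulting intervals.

Sort by start: 11:45–15:00, 12:00–13:45, 12:15–13:00, 12:45–13:15, 14:00–14:30, 14:15–14:45, 16:00–18:45, 17:45–18:00, 18:15–18:30.
12:00–13:45 overlaps/touches 11:45–15:00 → extend to 11:45–15:00.
12:15–13:00 overlaps/touches 11:45–15:00 → extend to 11:45–15:00.
12:45–13:15 overlaps/touches 11:45–15:00 → extend to 11:45–15:00.
14:00–14:30 overlaps/touches 11:45–15:00 → extend to 11:45–15:00.
14:15–14:45 overlaps/touches 11:45–15:00 → extend to 11:45–15:00.
16:00–18:45 is disjoint → start new block.
17:45–18:00 overlaps/touches 16:00–18:45 → extend to 16:00–18:45.
18:15–18:30 overlaps/touches 16:00–18:45 → extend to 16:00–18:45.

11:45–15:00, 16:00–18:45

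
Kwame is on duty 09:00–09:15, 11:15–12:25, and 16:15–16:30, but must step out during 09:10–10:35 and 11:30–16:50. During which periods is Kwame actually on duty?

09:00–09:10, 11:15–11:30

09:00–09:15 minus B → 09:00–09:10.
11:15–12:25 minus B → 11:15–11:30.
16:15–16:30: fully covered by B → removed.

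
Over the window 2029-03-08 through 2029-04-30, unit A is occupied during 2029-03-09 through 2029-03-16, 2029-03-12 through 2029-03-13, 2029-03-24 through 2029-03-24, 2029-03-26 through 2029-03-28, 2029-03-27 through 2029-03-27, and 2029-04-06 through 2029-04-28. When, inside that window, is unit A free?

After merging, the occupied span is 2029-03-09 through 2029-03-16, 2029-03-24 through 2029-03-24, 2029-03-26 through 2029-03-28, 2029-04-06 through 2029-04-28.
Complement within 2029-03-08 through 2029-04-30: 2029-03-08 through 2029-03-08, 2029-03-17 through 2029-03-23, 2029-03-25 through 2029-03-25, 2029-03-29 through 2029-04-05, 2029-04-29 through 2029-04-30.

2029-03-08 through 2029-03-08, 2029-03-17 through 2029-03-23, 2029-03-25 through 2029-03-25, 2029-03-29 through 2029-04-05, 2029-04-29 through 2029-04-30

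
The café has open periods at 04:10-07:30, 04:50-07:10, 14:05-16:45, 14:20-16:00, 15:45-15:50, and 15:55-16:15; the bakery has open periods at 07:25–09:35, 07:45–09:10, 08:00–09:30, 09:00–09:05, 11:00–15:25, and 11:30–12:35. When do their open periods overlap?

07:25–07:30, 14:05–15:25

A, merged: 04:10–07:30, 14:05–16:45.
B, merged: 07:25–09:35, 11:00–15:25.
04:10–07:30 ∩ B → 07:25–07:30.
14:05–16:45 ∩ B → 14:05–15:25.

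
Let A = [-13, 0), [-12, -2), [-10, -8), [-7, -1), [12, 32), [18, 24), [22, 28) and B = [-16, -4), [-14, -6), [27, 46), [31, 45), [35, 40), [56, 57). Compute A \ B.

[-4, 0) ∪ [12, 27)

A, merged: [-13, 0), [12, 32).
B, merged: [-16, -4), [27, 46), [56, 57).
[-13, 0) \ B = [-4, 0).
[12, 32) \ B = [12, 27).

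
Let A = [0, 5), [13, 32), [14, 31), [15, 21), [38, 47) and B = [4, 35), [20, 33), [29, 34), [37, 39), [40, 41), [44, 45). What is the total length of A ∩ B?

23

A, merged: [0, 5), [13, 32), [38, 47).
B, merged: [4, 35), [37, 39), [40, 41), [44, 45).
A ∩ B = [4, 5), [13, 32), [38, 39), [40, 41), [44, 45).
Total: 1 + 19 + 1 + 1 + 1 = 23.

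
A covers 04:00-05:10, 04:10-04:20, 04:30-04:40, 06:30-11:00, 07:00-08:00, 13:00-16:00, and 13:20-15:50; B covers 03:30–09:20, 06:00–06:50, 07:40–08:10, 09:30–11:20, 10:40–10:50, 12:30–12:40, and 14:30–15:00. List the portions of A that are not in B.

Merge the first list: 04:00–05:10, 06:30–11:00, 13:00–16:00.
Merge the second list: 03:30–09:20, 09:30–11:20, 12:30–12:40, 14:30–15:00.
04:00–05:10: entirely removed.
06:30–11:00 \ B = 09:20–09:30.
13:00–16:00 \ B = 13:00–14:30, 15:00–16:00.

09:20–09:30, 13:00–14:30, 15:00–16:00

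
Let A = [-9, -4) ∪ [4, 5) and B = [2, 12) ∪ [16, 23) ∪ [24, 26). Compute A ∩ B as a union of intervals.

[-9, -4) falls entirely outside B.
[4, 5) overlaps B on [4, 5).

[4, 5)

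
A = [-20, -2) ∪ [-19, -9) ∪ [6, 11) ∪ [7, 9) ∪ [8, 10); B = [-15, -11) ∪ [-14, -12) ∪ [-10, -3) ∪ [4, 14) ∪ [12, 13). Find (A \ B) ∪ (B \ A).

Merge the first list: [-20, -2), [6, 11).
Merge the second list: [-15, -11), [-10, -3), [4, 14).
Only in the first: [-20, -15), [-11, -10), [-3, -2).
Only in the second: [4, 6), [11, 14).
Together these are the periods covered by exactly one.

[-20, -15) ∪ [-11, -10) ∪ [-3, -2) ∪ [4, 6) ∪ [11, 14)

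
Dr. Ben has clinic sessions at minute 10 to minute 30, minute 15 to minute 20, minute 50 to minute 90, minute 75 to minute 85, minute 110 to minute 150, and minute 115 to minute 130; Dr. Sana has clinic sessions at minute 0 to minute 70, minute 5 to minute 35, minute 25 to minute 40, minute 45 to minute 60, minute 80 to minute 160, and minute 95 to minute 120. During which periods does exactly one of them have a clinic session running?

Merge the first list: minute 10 to minute 30, minute 50 to minute 90, minute 110 to minute 150.
Merge the second list: minute 0 to minute 70, minute 80 to minute 160.
Only in the first: minute 70 to minute 80.
Only in the second: minute 0 to minute 10, minute 30 to minute 50, minute 90 to minute 110, minute 150 to minute 160.
Together these are the periods covered by exactly one.

minute 0 to minute 10, minute 30 to minute 50, minute 70 to minute 80, minute 90 to minute 110, minute 150 to minute 160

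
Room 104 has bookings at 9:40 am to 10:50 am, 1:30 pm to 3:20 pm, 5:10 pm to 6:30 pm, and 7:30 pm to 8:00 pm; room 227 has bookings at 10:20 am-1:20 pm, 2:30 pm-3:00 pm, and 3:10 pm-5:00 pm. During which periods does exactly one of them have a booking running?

9:40 am–10:20 am, 10:50 am–1:20 pm, 1:30 pm–2:30 pm, 3:00 pm–3:10 pm, 3:20 pm–5:00 pm, 5:10 pm–6:30 pm, 7:30 pm–8:00 pm

A \ B = 9:40 am–10:20 am, 1:30 pm–2:30 pm, 3:00 pm–3:10 pm, 5:10 pm–6:30 pm, 7:30 pm–8:00 pm.
B \ A = 10:50 am–1:20 pm, 3:20 pm–5:00 pm.
Union of the two gives the symmetric difference.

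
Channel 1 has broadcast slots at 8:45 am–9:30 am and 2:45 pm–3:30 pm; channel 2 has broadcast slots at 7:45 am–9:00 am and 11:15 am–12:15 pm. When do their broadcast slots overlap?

8:45 am–9:30 am meets the second set on 8:45 am–9:00 am.
2:45 pm–3:30 pm: no overlap with the second set.

8:45 am–9:00 am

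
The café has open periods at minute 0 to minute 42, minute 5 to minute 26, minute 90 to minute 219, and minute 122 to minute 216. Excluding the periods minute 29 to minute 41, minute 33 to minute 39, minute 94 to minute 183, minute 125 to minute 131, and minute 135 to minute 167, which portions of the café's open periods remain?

minute 0 to minute 29, minute 41 to minute 42, minute 90 to minute 94, minute 183 to minute 219

First set merges to minute 0 to minute 42, minute 90 to minute 219.
Second set merges to minute 29 to minute 41, minute 94 to minute 183.
minute 0 to minute 42 \ B = minute 0 to minute 29, minute 41 to minute 42.
minute 90 to minute 219 \ B = minute 90 to minute 94, minute 183 to minute 219.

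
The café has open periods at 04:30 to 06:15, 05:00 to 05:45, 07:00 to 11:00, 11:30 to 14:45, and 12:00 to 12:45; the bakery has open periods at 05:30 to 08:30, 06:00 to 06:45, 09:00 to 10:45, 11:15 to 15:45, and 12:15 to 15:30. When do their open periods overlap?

A, merged: 04:30-06:15, 07:00-11:00, 11:30-14:45.
B, merged: 05:30-08:30, 09:00-10:45, 11:15-15:45.
04:30-06:15 overlaps B on 05:30-06:15.
07:00-11:00 overlaps B on 07:00-08:30, 09:00-10:45.
11:30-14:45 overlaps B on 11:30-14:45.

05:30-06:15, 07:00-08:30, 09:00-10:45, 11:30-14:45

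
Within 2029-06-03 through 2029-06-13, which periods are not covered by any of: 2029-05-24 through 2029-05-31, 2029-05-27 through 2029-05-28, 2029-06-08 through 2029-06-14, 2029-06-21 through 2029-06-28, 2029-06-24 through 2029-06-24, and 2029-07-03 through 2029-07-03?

2029-06-03 through 2029-06-07

Covered (merged): 2029-05-24 through 2029-05-31, 2029-06-08 through 2029-06-14, 2029-06-21 through 2029-06-28, 2029-07-03 through 2029-07-03.
Gaps within 2029-06-03 through 2029-06-13: 2029-06-03 through 2029-06-07.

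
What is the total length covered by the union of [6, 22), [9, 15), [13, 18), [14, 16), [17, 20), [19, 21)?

Merged: [6, 22).
Length: 16.

16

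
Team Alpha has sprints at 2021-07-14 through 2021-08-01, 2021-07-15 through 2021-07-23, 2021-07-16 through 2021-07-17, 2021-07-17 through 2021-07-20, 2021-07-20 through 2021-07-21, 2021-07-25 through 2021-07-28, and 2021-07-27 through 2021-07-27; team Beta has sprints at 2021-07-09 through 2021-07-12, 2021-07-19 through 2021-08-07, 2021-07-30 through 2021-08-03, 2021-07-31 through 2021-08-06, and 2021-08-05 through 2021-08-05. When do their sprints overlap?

2021-07-19 through 2021-08-01

First set merges to 2021-07-14 through 2021-08-01.
Second set merges to 2021-07-09 through 2021-07-12, 2021-07-19 through 2021-08-07.
2021-07-14 through 2021-08-01 overlaps B on 2021-07-19 through 2021-08-01.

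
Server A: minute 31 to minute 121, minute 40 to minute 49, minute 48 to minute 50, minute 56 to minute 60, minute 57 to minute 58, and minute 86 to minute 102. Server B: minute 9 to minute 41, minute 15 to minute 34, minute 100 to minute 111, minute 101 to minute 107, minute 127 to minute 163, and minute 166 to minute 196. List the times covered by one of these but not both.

minute 9 to minute 31, minute 41 to minute 100, minute 111 to minute 121, minute 127 to minute 163, minute 166 to minute 196

A, merged: minute 31 to minute 121.
B, merged: minute 9 to minute 41, minute 100 to minute 111, minute 127 to minute 163, minute 166 to minute 196.
A but not B: minute 41 to minute 100, minute 111 to minute 121.
B but not A: minute 9 to minute 31, minute 127 to minute 163, minute 166 to minute 196.
Combining gives A △ B.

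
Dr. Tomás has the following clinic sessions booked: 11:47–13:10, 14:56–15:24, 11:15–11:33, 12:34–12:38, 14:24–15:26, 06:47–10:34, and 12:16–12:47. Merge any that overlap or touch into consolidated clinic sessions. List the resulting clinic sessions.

Sort by start: 06:47–10:34, 11:15–11:33, 11:47–13:10, 12:16–12:47, 12:34–12:38, 14:24–15:26, 14:56–15:24.
11:15–11:33 is disjoint → start new block.
11:47–13:10 is disjoint → start new block.
12:16–12:47 overlaps/touches 11:47–13:10 → extend to 11:47–13:10.
12:34–12:38 overlaps/touches 11:47–13:10 → extend to 11:47–13:10.
14:24–15:26 is disjoint → start new block.
14:56–15:24 overlaps/touches 14:24–15:26 → extend to 14:24–15:26.

06:47–10:34, 11:15–11:33, 11:47–13:10, 14:24–15:26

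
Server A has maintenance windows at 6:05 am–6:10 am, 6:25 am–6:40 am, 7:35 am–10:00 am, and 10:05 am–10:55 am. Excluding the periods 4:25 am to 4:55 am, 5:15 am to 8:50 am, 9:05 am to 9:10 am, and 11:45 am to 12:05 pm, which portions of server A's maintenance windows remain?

8:50 am-9:05 am, 9:10 am-10:00 am, 10:05 am-10:55 am

6:05 am-6:10 am: entirely removed.
6:25 am-6:40 am: entirely removed.
7:35 am-10:00 am \ B = 8:50 am-9:05 am, 9:10 am-10:00 am.
10:05 am-10:55 am: nothing removed.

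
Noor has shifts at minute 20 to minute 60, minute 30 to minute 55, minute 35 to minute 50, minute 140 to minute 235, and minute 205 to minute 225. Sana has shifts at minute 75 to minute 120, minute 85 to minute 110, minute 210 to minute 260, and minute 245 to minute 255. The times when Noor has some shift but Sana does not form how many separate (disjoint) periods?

2

Merge the first list: minute 20 to minute 60, minute 140 to minute 235.
Merge the second list: minute 75 to minute 120, minute 210 to minute 260.
A \ B = minute 20 to minute 60, minute 140 to minute 210.
That is 2 disjoint pieces.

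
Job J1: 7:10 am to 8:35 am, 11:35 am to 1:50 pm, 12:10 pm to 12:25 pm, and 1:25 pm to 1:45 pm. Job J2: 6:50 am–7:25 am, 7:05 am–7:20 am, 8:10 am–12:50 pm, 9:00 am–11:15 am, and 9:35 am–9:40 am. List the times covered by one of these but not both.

A, merged: 7:10 am–8:35 am, 11:35 am–1:50 pm.
B, merged: 6:50 am–7:25 am, 8:10 am–12:50 pm.
Only in the first: 7:25 am–8:10 am, 12:50 pm–1:50 pm.
Only in the second: 6:50 am–7:10 am, 8:35 am–11:35 am.
Together these are the periods covered by exactly one.

6:50 am–7:10 am, 7:25 am–8:10 am, 8:35 am–11:35 am, 12:50 pm–1:50 pm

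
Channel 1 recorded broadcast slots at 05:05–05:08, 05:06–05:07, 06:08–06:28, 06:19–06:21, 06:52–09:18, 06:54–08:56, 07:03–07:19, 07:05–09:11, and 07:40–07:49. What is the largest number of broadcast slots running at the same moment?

Sweep endpoints in order; track running count of active intervals.
Peak of 4 reached at 07:05.

4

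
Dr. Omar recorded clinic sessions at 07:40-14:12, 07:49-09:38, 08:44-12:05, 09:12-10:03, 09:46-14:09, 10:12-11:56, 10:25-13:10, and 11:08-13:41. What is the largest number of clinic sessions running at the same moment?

Walk the sorted start/end points keeping a running depth.
The depth first hits 6 at 11:08.

6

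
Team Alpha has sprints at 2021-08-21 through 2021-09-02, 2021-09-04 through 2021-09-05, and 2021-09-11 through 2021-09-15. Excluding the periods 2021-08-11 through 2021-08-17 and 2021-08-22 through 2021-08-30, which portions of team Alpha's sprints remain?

2021-08-21 through 2021-09-02 minus B → 2021-08-21 through 2021-08-21, 2021-08-31 through 2021-09-02.
2021-09-04 through 2021-09-05: no B overlap → unchanged.
2021-09-11 through 2021-09-15: no B overlap → unchanged.

2021-08-21 through 2021-08-21, 2021-08-31 through 2021-09-02, 2021-09-04 through 2021-09-05, 2021-09-11 through 2021-09-15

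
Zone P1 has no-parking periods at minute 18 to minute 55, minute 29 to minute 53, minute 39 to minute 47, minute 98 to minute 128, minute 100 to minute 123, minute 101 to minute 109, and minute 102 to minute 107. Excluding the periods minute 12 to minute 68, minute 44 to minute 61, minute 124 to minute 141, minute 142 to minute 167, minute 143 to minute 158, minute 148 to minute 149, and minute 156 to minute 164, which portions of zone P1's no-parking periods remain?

minute 98 to minute 124

First set merges to minute 18 to minute 55, minute 98 to minute 128.
Second set merges to minute 12 to minute 68, minute 124 to minute 141, minute 142 to minute 167.
minute 18 to minute 55: fully covered by B → removed.
minute 98 to minute 128 minus B → minute 98 to minute 124.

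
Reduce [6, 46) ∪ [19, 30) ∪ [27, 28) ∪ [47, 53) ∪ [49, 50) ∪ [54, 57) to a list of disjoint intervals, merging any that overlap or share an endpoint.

[6, 46) ∪ [47, 53) ∪ [54, 57)

[19, 30) overlaps/touches [6, 46) → extend to [6, 46).
[27, 28) overlaps/touches [6, 46) → extend to [6, 46).
[47, 53) is disjoint → start new block.
[49, 50) overlaps/touches [47, 53) → extend to [47, 53).
[54, 57) is disjoint → start new block.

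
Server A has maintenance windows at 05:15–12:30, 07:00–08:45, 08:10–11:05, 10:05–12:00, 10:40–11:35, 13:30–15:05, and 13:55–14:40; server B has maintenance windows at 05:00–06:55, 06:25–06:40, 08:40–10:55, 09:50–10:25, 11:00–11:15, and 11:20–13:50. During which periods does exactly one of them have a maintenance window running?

First set merges to 05:15–12:30, 13:30–15:05.
Second set merges to 05:00–06:55, 08:40–10:55, 11:00–11:15, 11:20–13:50.
A \ B = 06:55–08:40, 10:55–11:00, 11:15–11:20, 13:50–15:05.
B \ A = 05:00–05:15, 12:30–13:30.
Union of the two gives the symmetric difference.

05:00–05:15, 06:55–08:40, 10:55–11:00, 11:15–11:20, 12:30–13:30, 13:50–15:05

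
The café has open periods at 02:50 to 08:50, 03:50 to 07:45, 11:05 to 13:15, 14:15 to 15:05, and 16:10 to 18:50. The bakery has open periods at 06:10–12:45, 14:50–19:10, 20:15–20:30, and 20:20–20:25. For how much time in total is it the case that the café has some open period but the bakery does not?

Merge the first list: 02:50-08:50, 11:05-13:15, 14:15-15:05, 16:10-18:50.
Merge the second list: 06:10-12:45, 14:50-19:10, 20:15-20:30.
A \ B = 02:50-06:10, 12:45-13:15, 14:15-14:50.
Total: 3 h 20 min + 30 min + 35 min = 4 h 25 min.

4 h 25 min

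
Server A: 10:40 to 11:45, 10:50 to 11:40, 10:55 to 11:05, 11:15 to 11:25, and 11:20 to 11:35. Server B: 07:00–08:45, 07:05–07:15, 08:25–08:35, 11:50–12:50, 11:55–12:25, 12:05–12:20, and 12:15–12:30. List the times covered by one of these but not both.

07:00–08:45, 10:40–11:45, 11:50–12:50

First set merges to 10:40–11:45.
Second set merges to 07:00–08:45, 11:50–12:50.
A \ B = 10:40–11:45.
B \ A = 07:00–08:45, 11:50–12:50.
Union of the two gives the symmetric difference.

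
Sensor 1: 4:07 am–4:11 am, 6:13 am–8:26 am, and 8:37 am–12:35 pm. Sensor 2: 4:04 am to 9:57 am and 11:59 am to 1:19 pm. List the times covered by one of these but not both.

4:04 am–4:07 am, 4:11 am–6:13 am, 8:26 am–8:37 am, 9:57 am–11:59 am, 12:35 pm–1:19 pm

Only in the first: 9:57 am–11:59 am.
Only in the second: 4:04 am–4:07 am, 4:11 am–6:13 am, 8:26 am–8:37 am, 12:35 pm–1:19 pm.
Together these are the periods covered by exactly one.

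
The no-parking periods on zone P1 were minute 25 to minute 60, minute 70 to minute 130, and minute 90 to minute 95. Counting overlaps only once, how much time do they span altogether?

95 minutes

Merged: minute 25 to minute 60, minute 70 to minute 130.
Lengths: 35 minutes + 60 minutes = 95 minutes.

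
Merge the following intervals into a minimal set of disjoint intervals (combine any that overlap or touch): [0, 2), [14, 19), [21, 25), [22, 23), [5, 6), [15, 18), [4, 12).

Sort by start: [0, 2), [4, 12), [5, 6), [14, 19), [15, 18), [21, 25), [22, 23).
[4, 12) is disjoint → start new block.
[5, 6) overlaps/touches [4, 12) → extend to [4, 12).
[14, 19) is disjoint → start new block.
[15, 18) overlaps/touches [14, 19) → extend to [14, 19).
[21, 25) is disjoint → start new block.
[22, 23) overlaps/touches [21, 25) → extend to [21, 25).

[0, 2) ∪ [4, 12) ∪ [14, 19) ∪ [21, 25)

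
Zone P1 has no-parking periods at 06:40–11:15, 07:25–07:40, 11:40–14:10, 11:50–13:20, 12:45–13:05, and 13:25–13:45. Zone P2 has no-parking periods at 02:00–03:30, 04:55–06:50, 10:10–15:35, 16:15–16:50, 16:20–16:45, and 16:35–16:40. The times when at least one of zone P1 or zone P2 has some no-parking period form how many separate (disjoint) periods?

3

Merge the first list: 06:40-11:15, 11:40-14:10.
Merge the second list: 02:00-03:30, 04:55-06:50, 10:10-15:35, 16:15-16:50.
A ∪ B = 02:00-03:30, 04:55-15:35, 16:15-16:50.
That is 3 disjoint pieces.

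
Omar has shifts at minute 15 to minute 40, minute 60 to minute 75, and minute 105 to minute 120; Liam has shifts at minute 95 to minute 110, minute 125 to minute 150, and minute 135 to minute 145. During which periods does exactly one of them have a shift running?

Merge the second list: minute 95 to minute 110, minute 125 to minute 150.
A \ B = minute 15 to minute 40, minute 60 to minute 75, minute 110 to minute 120.
B \ A = minute 95 to minute 105, minute 125 to minute 150.
Union of the two gives the symmetric difference.

minute 15 to minute 40, minute 60 to minute 75, minute 95 to minute 105, minute 110 to minute 120, minute 125 to minute 150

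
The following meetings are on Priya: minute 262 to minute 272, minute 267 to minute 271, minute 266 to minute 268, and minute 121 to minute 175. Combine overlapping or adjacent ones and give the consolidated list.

minute 121 to minute 175, minute 262 to minute 272

Sort by start: minute 121 to minute 175, minute 262 to minute 272, minute 266 to minute 268, minute 267 to minute 271.
minute 262 to minute 272 is disjoint → start new block.
minute 266 to minute 268 overlaps/touches minute 262 to minute 272 → extend to minute 262 to minute 272.
minute 267 to minute 271 overlaps/touches minute 262 to minute 272 → extend to minute 262 to minute 272.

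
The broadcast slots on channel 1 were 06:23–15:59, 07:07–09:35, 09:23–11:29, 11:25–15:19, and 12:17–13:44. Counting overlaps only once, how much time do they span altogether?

9 h 36 min

Merged: 06:23–15:59.
Length: 9 h 36 min.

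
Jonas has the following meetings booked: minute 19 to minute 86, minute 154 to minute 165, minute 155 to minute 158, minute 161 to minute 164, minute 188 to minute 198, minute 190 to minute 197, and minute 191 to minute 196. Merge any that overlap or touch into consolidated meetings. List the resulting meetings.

minute 19 to minute 86, minute 154 to minute 165, minute 188 to minute 198

minute 154 to minute 165 is disjoint → start new block.
minute 155 to minute 158 overlaps/touches minute 154 to minute 165 → extend to minute 154 to minute 165.
minute 161 to minute 164 overlaps/touches minute 154 to minute 165 → extend to minute 154 to minute 165.
minute 188 to minute 198 is disjoint → start new block.
minute 190 to minute 197 overlaps/touches minute 188 to minute 198 → extend to minute 188 to minute 198.
minute 191 to minute 196 overlaps/touches minute 188 to minute 198 → extend to minute 188 to minute 198.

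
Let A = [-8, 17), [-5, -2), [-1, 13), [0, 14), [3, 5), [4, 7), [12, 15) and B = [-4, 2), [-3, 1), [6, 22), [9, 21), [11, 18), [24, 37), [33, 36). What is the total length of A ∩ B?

First set merges to [-8, 17).
Second set merges to [-4, 2), [6, 22), [24, 37).
A ∩ B = [-4, 2), [6, 17).
Total: 6 + 11 = 17.

17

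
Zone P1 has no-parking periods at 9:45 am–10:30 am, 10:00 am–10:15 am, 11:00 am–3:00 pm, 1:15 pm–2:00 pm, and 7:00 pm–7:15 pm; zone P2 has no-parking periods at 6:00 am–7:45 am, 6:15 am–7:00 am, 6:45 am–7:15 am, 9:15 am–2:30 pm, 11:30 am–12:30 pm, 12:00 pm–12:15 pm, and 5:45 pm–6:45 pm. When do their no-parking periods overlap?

First set merges to 9:45 am-10:30 am, 11:00 am-3:00 pm, 7:00 pm-7:15 pm.
Second set merges to 6:00 am-7:45 am, 9:15 am-2:30 pm, 5:45 pm-6:45 pm.
9:45 am-10:30 am ∩ B → 9:45 am-10:30 am.
11:00 am-3:00 pm ∩ B → 11:00 am-2:30 pm.
7:00 pm-7:15 pm meets no B interval.

9:45 am-10:30 am, 11:00 am-2:30 pm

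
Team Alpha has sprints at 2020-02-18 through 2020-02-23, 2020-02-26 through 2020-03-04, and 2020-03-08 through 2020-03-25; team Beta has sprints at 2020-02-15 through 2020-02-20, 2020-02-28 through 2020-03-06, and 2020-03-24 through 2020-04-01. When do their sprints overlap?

2020-02-18 through 2020-02-20, 2020-02-28 through 2020-03-04, 2020-03-24 through 2020-03-25

2020-02-18 through 2020-02-23 overlaps B on 2020-02-18 through 2020-02-20.
2020-02-26 through 2020-03-04 overlaps B on 2020-02-28 through 2020-03-04.
2020-03-08 through 2020-03-25 overlaps B on 2020-03-24 through 2020-03-25.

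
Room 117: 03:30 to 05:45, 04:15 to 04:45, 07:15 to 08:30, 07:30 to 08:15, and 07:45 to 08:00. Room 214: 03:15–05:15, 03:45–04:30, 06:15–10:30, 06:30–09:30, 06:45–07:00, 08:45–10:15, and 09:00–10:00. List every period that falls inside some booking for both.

03:30–05:15, 07:15–08:30

Merge the first list: 03:30–05:45, 07:15–08:30.
Merge the second list: 03:15–05:15, 06:15–10:30.
03:30–05:45 overlaps B on 03:30–05:15.
07:15–08:30 overlaps B on 07:15–08:30.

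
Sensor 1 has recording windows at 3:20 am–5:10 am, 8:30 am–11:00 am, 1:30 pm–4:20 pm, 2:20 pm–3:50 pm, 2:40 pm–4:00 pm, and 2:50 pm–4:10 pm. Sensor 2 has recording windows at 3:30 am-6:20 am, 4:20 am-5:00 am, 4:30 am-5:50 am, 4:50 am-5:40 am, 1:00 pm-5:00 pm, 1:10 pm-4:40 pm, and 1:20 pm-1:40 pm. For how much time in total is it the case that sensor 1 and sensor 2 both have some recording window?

4 h 30 min

A, merged: 3:20 am–5:10 am, 8:30 am–11:00 am, 1:30 pm–4:20 pm.
B, merged: 3:30 am–6:20 am, 1:00 pm–5:00 pm.
A ∩ B = 3:30 am–5:10 am, 1:30 pm–4:20 pm.
Total: 1 h 40 min + 2 h 50 min = 4 h 30 min.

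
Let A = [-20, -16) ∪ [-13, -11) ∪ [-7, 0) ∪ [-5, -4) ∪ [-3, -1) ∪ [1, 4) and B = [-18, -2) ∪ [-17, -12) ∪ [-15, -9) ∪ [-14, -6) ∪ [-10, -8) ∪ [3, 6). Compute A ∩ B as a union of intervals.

First set merges to [-20, -16), [-13, -11), [-7, 0), [1, 4).
Second set merges to [-18, -2), [3, 6).
[-20, -16) meets the second set on [-18, -16).
[-13, -11) meets the second set on [-13, -11).
[-7, 0) meets the second set on [-7, -2).
[1, 4) meets the second set on [3, 4).

[-18, -16) ∪ [-13, -11) ∪ [-7, -2) ∪ [3, 4)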